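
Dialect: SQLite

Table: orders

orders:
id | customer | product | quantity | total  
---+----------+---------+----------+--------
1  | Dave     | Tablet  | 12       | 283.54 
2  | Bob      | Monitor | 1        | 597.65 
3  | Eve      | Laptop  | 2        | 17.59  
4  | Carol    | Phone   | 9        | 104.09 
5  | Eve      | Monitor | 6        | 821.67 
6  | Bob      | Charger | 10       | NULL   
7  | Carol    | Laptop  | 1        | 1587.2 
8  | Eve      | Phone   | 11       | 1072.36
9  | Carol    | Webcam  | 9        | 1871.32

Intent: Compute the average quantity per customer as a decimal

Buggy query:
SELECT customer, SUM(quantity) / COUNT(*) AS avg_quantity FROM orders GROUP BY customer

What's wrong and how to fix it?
Bug: SUM(quantity) and COUNT(*) are both integers; the division truncates the fractional part

Fix: Multiply by 1.0 (or CAST to REAL) to force floating-point division

Corrected query:
SELECT customer, SUM(quantity) * 1.0 / COUNT(*) AS avg_quantity FROM orders GROUP BY customer

Result:
customer | avg_quantity
---------+-------------
Bob      | 5.5         
Carol    | 6.333333    
Dave     | 12          
Eve      | 6.333333    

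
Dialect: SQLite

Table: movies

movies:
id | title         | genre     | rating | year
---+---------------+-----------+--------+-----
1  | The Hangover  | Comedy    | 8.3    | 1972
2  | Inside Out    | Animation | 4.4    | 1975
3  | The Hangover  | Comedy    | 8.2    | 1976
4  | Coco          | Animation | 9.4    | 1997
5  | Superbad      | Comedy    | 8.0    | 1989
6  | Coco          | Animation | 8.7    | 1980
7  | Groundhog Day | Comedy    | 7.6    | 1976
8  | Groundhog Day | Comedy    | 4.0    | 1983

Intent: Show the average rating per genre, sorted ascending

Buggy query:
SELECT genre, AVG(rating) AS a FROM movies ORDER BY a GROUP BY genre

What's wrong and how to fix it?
Bug: GROUP BY must precede ORDER BY

Fix: Move ORDER BY to the end, after GROUP BY

Corrected query:
SELECT genre, AVG(rating) AS a FROM movies GROUP BY genre ORDER BY a

Result:
genre     | a   
----------+-----
Comedy    | 7.22
Animation | 7.5 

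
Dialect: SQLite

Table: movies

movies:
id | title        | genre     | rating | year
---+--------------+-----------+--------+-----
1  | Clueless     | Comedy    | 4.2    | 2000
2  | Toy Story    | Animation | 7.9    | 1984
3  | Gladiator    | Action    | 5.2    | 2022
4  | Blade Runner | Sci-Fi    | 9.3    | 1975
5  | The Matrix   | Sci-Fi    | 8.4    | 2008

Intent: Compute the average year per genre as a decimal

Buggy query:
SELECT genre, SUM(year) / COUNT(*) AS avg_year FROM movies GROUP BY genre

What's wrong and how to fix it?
Bug: Both operands are integers, so '/' performs integer division and truncates

Fix: Cast one side to REAL so the division keeps the fractional part

Corrected query:
SELECT genre, SUM(year) * 1.0 / COUNT(*) AS avg_year FROM movies GROUP BY genre

Result:
genre     | avg_year
----------+---------
Action    | 2022    
Animation | 1984    
Comedy    | 2000    
Sci-Fi    | 1991.5  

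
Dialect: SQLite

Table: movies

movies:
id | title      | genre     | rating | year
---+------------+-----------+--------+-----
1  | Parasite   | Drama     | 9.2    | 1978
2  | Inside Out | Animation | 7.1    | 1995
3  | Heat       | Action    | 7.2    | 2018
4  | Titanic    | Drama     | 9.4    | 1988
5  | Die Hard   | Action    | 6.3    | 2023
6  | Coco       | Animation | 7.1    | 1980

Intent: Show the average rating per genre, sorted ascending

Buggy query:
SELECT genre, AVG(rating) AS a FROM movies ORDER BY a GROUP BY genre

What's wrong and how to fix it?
Bug: GROUP BY must precede ORDER BY

Fix: Reorder: SELECT … FROM … GROUP BY … ORDER BY …

Corrected query:
SELECT genre, AVG(rating) AS a FROM movies GROUP BY genre ORDER BY a

Result:
genre     | a   
----------+-----
Action    | 6.75
Animation | 7.1 
Drama     | 9.3 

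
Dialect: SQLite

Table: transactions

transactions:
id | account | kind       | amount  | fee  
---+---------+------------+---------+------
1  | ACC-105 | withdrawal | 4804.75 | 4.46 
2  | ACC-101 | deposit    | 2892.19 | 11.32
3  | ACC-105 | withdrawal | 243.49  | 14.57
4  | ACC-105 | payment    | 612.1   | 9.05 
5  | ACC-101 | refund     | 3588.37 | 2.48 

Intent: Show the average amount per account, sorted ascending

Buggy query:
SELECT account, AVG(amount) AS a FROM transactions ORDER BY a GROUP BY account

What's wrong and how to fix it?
Bug: GROUP BY must precede ORDER BY

Fix: Move ORDER BY to the end, after GROUP BY

Corrected query:
SELECT account, AVG(amount) AS a FROM transactions GROUP BY account ORDER BY a

Result:
account | a      
--------+--------
ACC-105 | 1886.78
ACC-101 | 3240.28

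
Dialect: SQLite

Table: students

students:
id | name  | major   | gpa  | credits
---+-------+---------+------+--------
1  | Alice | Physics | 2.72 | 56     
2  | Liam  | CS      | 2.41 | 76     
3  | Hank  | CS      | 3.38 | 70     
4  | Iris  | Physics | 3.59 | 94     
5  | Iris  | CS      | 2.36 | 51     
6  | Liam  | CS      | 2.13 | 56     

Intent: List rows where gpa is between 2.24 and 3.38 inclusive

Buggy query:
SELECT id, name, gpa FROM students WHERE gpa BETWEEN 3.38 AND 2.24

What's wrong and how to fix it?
Bug: BETWEEN expects the lower bound first; with 3.38 AND 2.24 the range is empty

Fix: Swap the bounds so the smaller value comes first

Corrected query:
SELECT id, name, gpa FROM students WHERE gpa BETWEEN 2.24 AND 3.38

Result:
id | name  | gpa 
---+-------+-----
1  | Alice | 2.72
2  | Liam  | 2.41
3  | Hank  | 3.38
5  | Iris  | 2.36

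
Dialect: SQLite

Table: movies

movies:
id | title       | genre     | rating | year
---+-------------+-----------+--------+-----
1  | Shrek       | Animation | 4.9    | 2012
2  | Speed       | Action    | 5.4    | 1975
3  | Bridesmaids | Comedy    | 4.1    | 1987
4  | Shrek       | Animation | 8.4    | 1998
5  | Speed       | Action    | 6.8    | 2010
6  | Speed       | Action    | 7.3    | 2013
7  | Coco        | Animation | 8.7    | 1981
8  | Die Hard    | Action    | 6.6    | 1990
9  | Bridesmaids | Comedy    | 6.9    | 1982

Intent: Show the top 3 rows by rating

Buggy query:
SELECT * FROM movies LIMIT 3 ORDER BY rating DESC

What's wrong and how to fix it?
Bug: ORDER BY cannot follow LIMIT; LIMIT is the final clause

Fix: Sort with ORDER BY, then apply LIMIT

Corrected query:
SELECT * FROM movies ORDER BY rating DESC LIMIT 3

Result:
id | title | genre     | rating | year
---+-------+-----------+--------+-----
7  | Coco  | Animation | 8.7    | 1981
4  | Shrek | Animation | 8.4    | 1998
6  | Speed | Action    | 7.3    | 2013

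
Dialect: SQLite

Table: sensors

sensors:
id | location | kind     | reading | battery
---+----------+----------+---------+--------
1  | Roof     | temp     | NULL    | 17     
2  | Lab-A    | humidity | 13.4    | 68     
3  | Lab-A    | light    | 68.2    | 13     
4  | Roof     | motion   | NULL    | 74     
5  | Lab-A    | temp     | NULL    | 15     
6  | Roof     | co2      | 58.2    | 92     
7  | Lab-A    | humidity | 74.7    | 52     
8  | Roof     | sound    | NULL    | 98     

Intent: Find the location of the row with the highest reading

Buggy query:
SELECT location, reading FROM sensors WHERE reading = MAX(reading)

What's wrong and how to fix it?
Bug: WHERE is evaluated per row; an aggregate over the whole table isn't defined there

Fix: Wrap MAX in a scalar subquery so WHERE compares against a single value

Corrected query:
SELECT location, reading FROM sensors WHERE reading = (SELECT MAX(reading) FROM sensors)

Result:
location | reading
---------+--------
Lab-A    | 74.7   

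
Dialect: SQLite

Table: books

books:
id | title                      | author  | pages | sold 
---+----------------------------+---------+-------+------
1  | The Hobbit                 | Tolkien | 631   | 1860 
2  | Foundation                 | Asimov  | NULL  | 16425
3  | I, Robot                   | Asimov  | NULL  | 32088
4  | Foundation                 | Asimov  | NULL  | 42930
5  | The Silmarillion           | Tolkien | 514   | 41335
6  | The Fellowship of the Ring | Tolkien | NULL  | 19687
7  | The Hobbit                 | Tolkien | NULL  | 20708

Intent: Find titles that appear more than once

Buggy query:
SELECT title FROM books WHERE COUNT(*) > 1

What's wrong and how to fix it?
Bug: COUNT(*) is an aggregate and cannot be used in WHERE

Fix: GROUP BY title, then filter groups with HAVING COUNT(*) > 1

Corrected query:
SELECT title FROM books GROUP BY title HAVING COUNT(*) > 1

Result:
title     
----------
Foundation
The Hobbit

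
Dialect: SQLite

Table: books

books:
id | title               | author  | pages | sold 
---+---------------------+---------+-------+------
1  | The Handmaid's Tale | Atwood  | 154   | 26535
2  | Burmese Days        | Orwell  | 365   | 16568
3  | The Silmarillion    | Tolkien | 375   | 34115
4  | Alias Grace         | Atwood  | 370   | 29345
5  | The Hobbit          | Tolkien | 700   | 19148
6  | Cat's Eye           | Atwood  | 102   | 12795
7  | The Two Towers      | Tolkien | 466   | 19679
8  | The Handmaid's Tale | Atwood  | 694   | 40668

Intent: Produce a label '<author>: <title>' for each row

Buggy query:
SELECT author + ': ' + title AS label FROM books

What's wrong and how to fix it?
Bug: '+' is numeric addition; on text columns SQLite converts them to 0 instead of concatenating

Fix: Replace + with || to concatenate text

Corrected query:
SELECT author || ': ' || title AS label FROM books

Result:
label                      
---------------------------
Atwood: The Handmaid's Tale
Orwell: Burmese Days       
Tolkien: The Silmarillion  
Atwood: Alias Grace        
Tolkien: The Hobbit        
Atwood: Cat's Eye          
Tolkien: The Two Towers    
Atwood: The Handmaid's Tale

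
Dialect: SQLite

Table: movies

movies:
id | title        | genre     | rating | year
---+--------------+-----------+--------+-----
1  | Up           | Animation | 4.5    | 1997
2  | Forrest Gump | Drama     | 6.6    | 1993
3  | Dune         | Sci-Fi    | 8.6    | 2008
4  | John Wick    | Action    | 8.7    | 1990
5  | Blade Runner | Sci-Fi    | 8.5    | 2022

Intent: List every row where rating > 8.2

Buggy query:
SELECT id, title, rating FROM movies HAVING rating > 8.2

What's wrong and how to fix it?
Bug: HAVING filters the output of aggregation, but this query has no GROUP BY and no aggregate functions, so SQLite rejects it (HAVING clause on a non-aggregate query); the condition here is per row

Fix: Use WHERE for row-level filtering

Corrected query:
SELECT id, title, rating FROM movies WHERE rating > 8.2

Result:
id | title        | rating
---+--------------+-------
3  | Dune         | 8.6   
4  | John Wick    | 8.7   
5  | Blade Runner | 8.5   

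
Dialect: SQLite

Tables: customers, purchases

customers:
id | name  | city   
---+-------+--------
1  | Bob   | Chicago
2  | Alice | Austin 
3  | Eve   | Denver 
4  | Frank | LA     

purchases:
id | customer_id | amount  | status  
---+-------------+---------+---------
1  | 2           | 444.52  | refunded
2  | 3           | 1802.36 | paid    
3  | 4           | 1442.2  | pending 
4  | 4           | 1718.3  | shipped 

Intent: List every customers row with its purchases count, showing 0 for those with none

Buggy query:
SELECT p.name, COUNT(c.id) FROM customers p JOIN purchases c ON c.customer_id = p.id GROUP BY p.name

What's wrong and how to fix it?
Bug: An inner join excludes parents with zero children

Fix: Use LEFT JOIN so parents without children still appear (COUNT(c.id) gives 0)

Corrected query:
SELECT p.name, COUNT(c.id) FROM customers p LEFT JOIN purchases c ON c.customer_id = p.id GROUP BY p.name

Result:
name  | COUNT(c.id)
------+------------
Alice | 1          
Bob   | 0          
Eve   | 1          
Frank | 2          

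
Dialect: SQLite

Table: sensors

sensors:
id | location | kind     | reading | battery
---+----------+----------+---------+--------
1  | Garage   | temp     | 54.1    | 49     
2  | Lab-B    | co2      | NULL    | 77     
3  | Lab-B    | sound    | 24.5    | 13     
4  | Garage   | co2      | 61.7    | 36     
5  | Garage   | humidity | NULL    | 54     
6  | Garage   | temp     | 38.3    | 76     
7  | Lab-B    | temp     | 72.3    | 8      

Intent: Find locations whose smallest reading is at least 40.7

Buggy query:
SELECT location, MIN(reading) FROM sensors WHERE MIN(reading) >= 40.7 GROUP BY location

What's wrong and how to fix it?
Bug: MIN() in WHERE is a misuse of aggregate

Fix: Use HAVING for the per-group MIN condition

Corrected query:
SELECT location, MIN(reading) FROM sensors GROUP BY location HAVING MIN(reading) >= 40.7

Result:
(no rows)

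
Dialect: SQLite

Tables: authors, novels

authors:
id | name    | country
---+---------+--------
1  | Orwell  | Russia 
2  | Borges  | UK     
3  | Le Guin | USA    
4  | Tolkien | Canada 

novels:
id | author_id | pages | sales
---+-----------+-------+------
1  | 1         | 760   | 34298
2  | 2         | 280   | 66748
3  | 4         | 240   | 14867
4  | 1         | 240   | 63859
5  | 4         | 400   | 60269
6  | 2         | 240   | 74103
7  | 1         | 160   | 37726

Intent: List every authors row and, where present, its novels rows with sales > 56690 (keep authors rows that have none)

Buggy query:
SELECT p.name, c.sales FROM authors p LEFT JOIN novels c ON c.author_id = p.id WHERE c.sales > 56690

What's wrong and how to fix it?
Bug: Filtering c.sales in WHERE discards the NULL rows produced by LEFT JOIN, turning it into an inner join

Fix: Move the right-table condition into the ON clause so unmatched parents are kept

Corrected query:
SELECT p.name, c.sales FROM authors p LEFT JOIN novels c ON c.author_id = p.id AND c.sales > 56690

Result:
name    | sales
--------+------
Orwell  | 63859
Borges  | 66748
Borges  | 74103
Le Guin | NULL 
Tolkien | 60269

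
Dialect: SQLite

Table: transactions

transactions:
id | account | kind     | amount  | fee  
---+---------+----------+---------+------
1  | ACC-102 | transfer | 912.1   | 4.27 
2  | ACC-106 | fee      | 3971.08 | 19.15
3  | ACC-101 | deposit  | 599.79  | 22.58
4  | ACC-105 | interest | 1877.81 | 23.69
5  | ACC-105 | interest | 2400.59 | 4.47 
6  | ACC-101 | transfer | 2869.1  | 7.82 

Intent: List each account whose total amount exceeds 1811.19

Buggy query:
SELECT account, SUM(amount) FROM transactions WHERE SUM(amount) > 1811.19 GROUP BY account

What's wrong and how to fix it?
Bug: WHERE runs before GROUP BY, so aggregates aren't available there

Fix: Move the aggregate condition to a HAVING clause

Corrected query:
SELECT account, SUM(amount) FROM transactions GROUP BY account HAVING SUM(amount) > 1811.19

Result:
account | SUM(amount)
--------+------------
ACC-101 | 3468.89    
ACC-105 | 4278.4     
ACC-106 | 3971.08    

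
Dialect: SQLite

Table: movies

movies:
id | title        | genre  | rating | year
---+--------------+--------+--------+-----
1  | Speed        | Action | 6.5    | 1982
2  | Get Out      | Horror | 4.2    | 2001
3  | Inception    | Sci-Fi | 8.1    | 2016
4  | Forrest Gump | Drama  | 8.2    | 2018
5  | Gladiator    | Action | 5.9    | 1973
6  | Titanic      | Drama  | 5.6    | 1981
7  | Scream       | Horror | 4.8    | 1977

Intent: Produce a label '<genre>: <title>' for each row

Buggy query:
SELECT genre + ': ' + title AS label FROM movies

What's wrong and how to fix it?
Bug: '+' is numeric addition; on text columns SQLite converts them to 0 instead of concatenating

Fix: Replace + with || to concatenate text

Corrected query:
SELECT genre || ': ' || title AS label FROM movies

Result:
label              
-------------------
Action: Speed      
Horror: Get Out    
Sci-Fi: Inception  
Drama: Forrest Gump
Action: Gladiator  
Drama: Titanic     
Horror: Scream     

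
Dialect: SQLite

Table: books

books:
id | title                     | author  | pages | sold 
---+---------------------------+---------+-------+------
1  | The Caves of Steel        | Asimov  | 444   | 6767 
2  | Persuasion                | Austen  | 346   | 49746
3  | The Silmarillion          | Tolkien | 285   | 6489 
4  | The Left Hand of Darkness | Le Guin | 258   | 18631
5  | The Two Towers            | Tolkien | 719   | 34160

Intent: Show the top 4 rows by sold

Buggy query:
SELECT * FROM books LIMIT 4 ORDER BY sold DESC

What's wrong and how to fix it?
Bug: LIMIT must come after ORDER BY

Fix: Sort with ORDER BY, then apply LIMIT

Corrected query:
SELECT * FROM books ORDER BY sold DESC LIMIT 4

Result:
id | title                     | author  | pages | sold 
---+---------------------------+---------+-------+------
2  | Persuasion                | Austen  | 346   | 49746
5  | The Two Towers            | Tolkien | 719   | 34160
4  | The Left Hand of Darkness | Le Guin | 258   | 18631
1  | The Caves of Steel        | Asimov  | 444   | 6767 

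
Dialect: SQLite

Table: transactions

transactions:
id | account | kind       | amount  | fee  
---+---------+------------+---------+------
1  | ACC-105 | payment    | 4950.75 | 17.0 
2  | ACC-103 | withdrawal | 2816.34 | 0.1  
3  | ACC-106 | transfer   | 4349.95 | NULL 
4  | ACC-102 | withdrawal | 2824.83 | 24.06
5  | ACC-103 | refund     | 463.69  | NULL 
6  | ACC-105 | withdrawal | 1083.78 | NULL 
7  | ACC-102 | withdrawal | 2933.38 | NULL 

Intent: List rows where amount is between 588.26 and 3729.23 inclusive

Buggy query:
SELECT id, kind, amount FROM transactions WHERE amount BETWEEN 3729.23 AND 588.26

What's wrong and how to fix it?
Bug: BETWEEN expects the lower bound first; with 3729.23 AND 588.26 the range is empty

Fix: Swap the bounds so the smaller value comes first

Corrected query:
SELECT id, kind, amount FROM transactions WHERE amount BETWEEN 588.26 AND 3729.23

Result:
id | kind       | amount 
---+------------+--------
2  | withdrawal | 2816.34
4  | withdrawal | 2824.83
6  | withdrawal | 1083.78
7  | withdrawal | 2933.38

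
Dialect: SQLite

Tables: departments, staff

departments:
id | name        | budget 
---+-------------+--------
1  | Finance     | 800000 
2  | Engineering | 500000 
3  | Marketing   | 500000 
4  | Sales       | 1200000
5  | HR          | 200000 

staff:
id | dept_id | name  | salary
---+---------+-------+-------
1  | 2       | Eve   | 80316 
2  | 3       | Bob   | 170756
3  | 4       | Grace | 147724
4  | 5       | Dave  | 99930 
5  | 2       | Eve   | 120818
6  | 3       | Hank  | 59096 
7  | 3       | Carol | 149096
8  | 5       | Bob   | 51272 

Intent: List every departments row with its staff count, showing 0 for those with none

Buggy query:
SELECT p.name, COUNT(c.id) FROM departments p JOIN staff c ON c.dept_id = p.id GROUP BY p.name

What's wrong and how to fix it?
Bug: INNER JOIN drops departments rows that have no matching staff rows

Fix: Use LEFT JOIN so parents without children still appear (COUNT(c.id) gives 0)

Corrected query:
SELECT p.name, COUNT(c.id) FROM departments p LEFT JOIN staff c ON c.dept_id = p.id GROUP BY p.name

Result:
name        | COUNT(c.id)
------------+------------
Engineering | 2          
Finance     | 0          
HR          | 2          
Marketing   | 3          
Sales       | 1          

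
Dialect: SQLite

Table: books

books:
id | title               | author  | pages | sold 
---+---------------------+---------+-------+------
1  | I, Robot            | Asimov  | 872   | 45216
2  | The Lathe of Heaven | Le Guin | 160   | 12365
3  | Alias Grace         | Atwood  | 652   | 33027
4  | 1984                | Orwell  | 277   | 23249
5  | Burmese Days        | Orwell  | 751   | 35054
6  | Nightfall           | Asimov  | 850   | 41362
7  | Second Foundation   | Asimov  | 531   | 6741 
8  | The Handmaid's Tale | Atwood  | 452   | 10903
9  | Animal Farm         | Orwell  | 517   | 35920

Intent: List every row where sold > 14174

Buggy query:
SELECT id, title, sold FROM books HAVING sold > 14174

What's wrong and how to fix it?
Bug: HAVING filters the output of aggregation, but this query has no GROUP BY and no aggregate functions, so SQLite rejects it (HAVING clause on a non-aggregate query); the condition here is per row

Fix: Use WHERE for row-level filtering

Corrected query:
SELECT id, title, sold FROM books WHERE sold > 14174

Result:
id | title        | sold 
---+--------------+------
1  | I, Robot     | 45216
3  | Alias Grace  | 33027
4  | 1984         | 23249
5  | Burmese Days | 35054
6  | Nightfall    | 41362
9  | Animal Farm  | 35920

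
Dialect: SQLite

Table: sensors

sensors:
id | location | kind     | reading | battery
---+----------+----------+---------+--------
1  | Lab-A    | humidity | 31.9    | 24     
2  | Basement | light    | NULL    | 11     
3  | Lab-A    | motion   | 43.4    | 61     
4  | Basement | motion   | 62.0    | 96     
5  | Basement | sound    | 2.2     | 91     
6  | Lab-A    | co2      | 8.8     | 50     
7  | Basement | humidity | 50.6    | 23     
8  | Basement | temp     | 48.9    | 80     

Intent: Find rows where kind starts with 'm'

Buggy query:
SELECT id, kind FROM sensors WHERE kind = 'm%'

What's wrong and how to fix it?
Bug: '=' compares the literal string including the % character; pattern matching needs LIKE

Fix: Use LIKE for wildcard pattern matching

Corrected query:
SELECT id, kind FROM sensors WHERE kind LIKE 'm%'

Result:
id | kind  
---+-------
3  | motion
4  | motion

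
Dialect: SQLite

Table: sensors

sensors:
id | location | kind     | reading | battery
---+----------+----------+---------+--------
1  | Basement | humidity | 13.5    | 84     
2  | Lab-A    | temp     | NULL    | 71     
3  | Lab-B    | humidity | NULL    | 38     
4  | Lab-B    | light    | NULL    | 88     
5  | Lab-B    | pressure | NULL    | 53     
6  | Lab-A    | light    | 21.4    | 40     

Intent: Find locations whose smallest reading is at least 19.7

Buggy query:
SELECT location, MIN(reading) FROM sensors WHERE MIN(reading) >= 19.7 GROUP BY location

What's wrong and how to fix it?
Bug: Aggregates like MIN are computed per group after WHERE runs

Fix: Replace WHERE with HAVING after the GROUP BY

Corrected query:
SELECT location, MIN(reading) FROM sensors GROUP BY location HAVING MIN(reading) >= 19.7

Result:
location | MIN(reading)
---------+-------------
Lab-A    | 21.4        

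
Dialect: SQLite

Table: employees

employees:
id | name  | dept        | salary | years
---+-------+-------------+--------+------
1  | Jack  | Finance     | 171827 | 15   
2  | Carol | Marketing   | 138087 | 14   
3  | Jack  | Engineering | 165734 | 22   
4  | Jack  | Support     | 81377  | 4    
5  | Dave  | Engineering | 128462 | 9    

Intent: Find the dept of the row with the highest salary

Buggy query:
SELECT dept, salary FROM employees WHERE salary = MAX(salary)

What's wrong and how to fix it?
Bug: MAX(salary) is an aggregate and cannot be used directly in WHERE

Fix: Use a subquery: WHERE salary = (SELECT MAX(salary) FROM employees)

Corrected query:
SELECT dept, salary FROM employees WHERE salary = (SELECT MAX(salary) FROM employees)

Result:
dept    | salary
--------+-------
Finance | 171827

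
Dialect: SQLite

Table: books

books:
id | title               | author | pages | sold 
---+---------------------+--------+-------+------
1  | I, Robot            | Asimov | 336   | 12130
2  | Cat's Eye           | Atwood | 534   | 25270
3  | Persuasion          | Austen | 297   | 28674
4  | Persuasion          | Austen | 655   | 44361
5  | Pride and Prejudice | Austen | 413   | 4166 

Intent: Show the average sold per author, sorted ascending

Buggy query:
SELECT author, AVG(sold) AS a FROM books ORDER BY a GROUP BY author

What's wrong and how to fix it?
Bug: GROUP BY must precede ORDER BY

Fix: Move ORDER BY to the end, after GROUP BY

Corrected query:
SELECT author, AVG(sold) AS a FROM books GROUP BY author ORDER BY a

Result:
author | a           
-------+-------------
Asimov | 12130       
Atwood | 25270       
Austen | 25733.666667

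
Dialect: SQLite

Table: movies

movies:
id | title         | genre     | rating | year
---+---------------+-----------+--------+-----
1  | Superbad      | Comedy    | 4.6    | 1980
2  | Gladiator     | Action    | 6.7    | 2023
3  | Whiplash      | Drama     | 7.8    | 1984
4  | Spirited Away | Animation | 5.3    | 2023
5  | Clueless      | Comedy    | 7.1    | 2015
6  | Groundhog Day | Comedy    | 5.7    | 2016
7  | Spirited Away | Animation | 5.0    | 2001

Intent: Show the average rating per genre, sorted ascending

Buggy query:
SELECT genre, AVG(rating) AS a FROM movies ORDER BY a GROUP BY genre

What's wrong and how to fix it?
Bug: GROUP BY must precede ORDER BY

Fix: Reorder: SELECT … FROM … GROUP BY … ORDER BY …

Corrected query:
SELECT genre, AVG(rating) AS a FROM movies GROUP BY genre ORDER BY a

Result:
genre     | a   
----------+-----
Animation | 5.15
Comedy    | 5.8 
Action    | 6.7 
Drama     | 7.8 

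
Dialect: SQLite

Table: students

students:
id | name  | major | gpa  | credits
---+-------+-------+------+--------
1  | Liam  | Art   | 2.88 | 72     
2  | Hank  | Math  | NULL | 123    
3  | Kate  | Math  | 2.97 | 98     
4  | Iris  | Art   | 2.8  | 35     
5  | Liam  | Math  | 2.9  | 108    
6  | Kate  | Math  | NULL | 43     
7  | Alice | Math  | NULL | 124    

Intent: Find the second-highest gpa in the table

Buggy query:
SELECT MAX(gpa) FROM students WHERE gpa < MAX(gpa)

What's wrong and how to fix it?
Bug: The inner MAX is an aggregate inside WHERE, which is not allowed

Fix: Put the inner MAX in a scalar subquery

Corrected query:
SELECT MAX(gpa) FROM students WHERE gpa < (SELECT MAX(gpa) FROM students)

Result:
MAX(gpa)
--------
2.9     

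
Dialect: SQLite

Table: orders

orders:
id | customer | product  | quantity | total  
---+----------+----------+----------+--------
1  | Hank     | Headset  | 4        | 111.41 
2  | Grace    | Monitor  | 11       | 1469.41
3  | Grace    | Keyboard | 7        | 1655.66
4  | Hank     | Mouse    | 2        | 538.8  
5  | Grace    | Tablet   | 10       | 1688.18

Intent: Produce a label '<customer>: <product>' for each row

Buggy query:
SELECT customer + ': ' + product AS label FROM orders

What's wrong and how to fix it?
Bug: SQLite uses || for string concatenation; + coerces text to numbers (yielding 0)

Fix: Use the || operator for string concatenation

Corrected query:
SELECT customer || ': ' || product AS label FROM orders

Result:
label          
---------------
Hank: Headset  
Grace: Monitor 
Grace: Keyboard
Hank: Mouse    
Grace: Tablet  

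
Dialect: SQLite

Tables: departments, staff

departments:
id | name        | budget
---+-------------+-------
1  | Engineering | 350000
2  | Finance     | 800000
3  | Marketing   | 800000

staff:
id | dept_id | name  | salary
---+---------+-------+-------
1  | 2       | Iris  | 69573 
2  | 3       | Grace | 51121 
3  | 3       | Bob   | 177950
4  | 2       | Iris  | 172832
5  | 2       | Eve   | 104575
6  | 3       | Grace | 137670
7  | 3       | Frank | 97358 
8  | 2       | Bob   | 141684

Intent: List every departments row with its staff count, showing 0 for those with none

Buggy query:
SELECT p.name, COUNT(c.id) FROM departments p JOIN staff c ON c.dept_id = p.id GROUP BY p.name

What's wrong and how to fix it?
Bug: An inner join excludes parents with zero children

Fix: Switch to LEFT JOIN to retain unmatched parent rows

Corrected query:
SELECT p.name, COUNT(c.id) FROM departments p LEFT JOIN staff c ON c.dept_id = p.id GROUP BY p.name

Result:
name        | COUNT(c.id)
------------+------------
Engineering | 0          
Finance     | 4          
Marketing   | 4          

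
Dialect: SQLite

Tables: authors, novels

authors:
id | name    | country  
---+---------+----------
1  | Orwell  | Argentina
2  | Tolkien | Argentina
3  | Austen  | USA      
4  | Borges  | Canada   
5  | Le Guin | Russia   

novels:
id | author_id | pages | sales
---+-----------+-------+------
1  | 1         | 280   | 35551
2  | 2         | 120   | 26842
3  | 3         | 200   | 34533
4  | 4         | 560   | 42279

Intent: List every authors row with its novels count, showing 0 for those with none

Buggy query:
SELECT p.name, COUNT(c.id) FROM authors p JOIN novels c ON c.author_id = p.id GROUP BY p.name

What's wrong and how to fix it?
Bug: An inner join excludes parents with zero children

Fix: Switch to LEFT JOIN to retain unmatched parent rows

Corrected query:
SELECT p.name, COUNT(c.id) FROM authors p LEFT JOIN novels c ON c.author_id = p.id GROUP BY p.name

Result:
name    | COUNT(c.id)
--------+------------
Austen  | 1          
Borges  | 1          
Le Guin | 0          
Orwell  | 1          
Tolkien | 1          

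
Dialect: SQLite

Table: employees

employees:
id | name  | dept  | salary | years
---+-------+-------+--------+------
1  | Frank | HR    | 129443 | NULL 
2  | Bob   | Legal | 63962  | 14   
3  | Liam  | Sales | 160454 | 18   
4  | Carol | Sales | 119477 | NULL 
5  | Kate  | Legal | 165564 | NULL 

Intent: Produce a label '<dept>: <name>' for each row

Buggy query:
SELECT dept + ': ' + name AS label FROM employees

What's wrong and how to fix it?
Bug: SQLite uses || for string concatenation; + coerces text to numbers (yielding 0)

Fix: Use the || operator for string concatenation

Corrected query:
SELECT dept || ': ' || name AS label FROM employees

Result:
label       
------------
HR: Frank   
Legal: Bob  
Sales: Liam 
Sales: Carol
Legal: Kate 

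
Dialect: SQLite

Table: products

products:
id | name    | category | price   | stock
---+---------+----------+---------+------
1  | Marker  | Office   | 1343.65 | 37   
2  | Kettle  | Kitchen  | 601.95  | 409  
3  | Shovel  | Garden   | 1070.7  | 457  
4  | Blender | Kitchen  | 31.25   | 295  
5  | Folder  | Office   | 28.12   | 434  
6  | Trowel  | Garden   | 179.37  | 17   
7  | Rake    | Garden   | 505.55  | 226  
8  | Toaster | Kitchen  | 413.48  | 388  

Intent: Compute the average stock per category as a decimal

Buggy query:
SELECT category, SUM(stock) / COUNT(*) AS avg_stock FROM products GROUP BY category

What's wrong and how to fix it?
Bug: Both operands are integers, so '/' performs integer division and truncates

Fix: Cast one side to REAL so the division keeps the fractional part

Corrected query:
SELECT category, SUM(stock) * 1.0 / COUNT(*) AS avg_stock FROM products GROUP BY category

Result:
category | avg_stock 
---------+-----------
Garden   | 233.333333
Kitchen  | 364       
Office   | 235.5     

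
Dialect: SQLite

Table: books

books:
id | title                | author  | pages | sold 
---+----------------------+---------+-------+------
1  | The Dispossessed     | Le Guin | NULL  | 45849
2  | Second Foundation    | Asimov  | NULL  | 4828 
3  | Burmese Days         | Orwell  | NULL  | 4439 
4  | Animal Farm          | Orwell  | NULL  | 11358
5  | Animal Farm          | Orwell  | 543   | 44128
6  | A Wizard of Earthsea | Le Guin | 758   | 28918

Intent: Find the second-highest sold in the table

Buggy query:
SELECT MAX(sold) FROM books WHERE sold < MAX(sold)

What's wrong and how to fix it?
Bug: MAX(sold) on the right of the comparison is an aggregate-in-WHERE error

Fix: Put the inner MAX in a scalar subquery

Corrected query:
SELECT MAX(sold) FROM books WHERE sold < (SELECT MAX(sold) FROM books)

Result:
MAX(sold)
---------
44128    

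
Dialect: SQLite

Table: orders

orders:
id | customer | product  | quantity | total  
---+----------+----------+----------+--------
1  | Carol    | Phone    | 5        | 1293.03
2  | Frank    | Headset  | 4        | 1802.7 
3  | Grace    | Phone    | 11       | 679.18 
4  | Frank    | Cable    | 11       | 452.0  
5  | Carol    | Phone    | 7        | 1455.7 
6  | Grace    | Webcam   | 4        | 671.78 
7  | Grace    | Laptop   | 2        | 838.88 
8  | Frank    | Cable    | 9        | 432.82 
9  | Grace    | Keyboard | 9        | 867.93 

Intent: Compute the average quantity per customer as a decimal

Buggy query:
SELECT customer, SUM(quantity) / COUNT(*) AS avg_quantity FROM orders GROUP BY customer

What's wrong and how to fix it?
Bug: Both operands are integers, so '/' performs integer division and truncates

Fix: Cast one side to REAL so the division keeps the fractional part

Corrected query:
SELECT customer, SUM(quantity) * 1.0 / COUNT(*) AS avg_quantity FROM orders GROUP BY customer

Result:
customer | avg_quantity
---------+-------------
Carol    | 6           
Frank    | 8           
Grace    | 6.5         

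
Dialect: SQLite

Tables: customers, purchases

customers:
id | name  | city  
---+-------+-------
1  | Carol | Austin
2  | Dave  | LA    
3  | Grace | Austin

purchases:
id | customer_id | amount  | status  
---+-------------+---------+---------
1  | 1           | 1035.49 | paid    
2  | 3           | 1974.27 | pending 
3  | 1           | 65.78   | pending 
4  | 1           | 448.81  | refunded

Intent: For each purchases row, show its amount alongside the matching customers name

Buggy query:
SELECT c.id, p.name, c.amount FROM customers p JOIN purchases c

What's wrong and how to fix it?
Bug: JOIN with no ON clause produces a cartesian product; every purchases row pairs with every customers row

Fix: Add ON c.customer_id = p.id to the JOIN

Corrected query:
SELECT c.id, p.name, c.amount FROM customers p JOIN purchases c ON c.customer_id = p.id

Result:
id | name  | amount 
---+-------+--------
1  | Carol | 1035.49
2  | Grace | 1974.27
3  | Carol | 65.78  
4  | Carol | 448.81 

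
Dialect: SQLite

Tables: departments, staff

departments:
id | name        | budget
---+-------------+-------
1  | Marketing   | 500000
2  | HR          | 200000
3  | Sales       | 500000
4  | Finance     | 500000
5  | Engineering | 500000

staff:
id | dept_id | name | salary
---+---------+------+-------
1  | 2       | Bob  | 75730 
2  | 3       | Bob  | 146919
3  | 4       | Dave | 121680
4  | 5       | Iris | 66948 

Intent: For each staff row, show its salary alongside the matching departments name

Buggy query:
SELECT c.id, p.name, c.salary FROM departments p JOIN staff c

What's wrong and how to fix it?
Bug: Missing join condition: each staff row is matched to all departments rows instead of just its own

Fix: Add ON c.dept_id = p.id to the JOIN

Corrected query:
SELECT c.id, p.name, c.salary FROM departments p JOIN staff c ON c.dept_id = p.id

Result:
id | name        | salary
---+-------------+-------
1  | HR          | 75730 
2  | Sales       | 146919
3  | Finance     | 121680
4  | Engineering | 66948 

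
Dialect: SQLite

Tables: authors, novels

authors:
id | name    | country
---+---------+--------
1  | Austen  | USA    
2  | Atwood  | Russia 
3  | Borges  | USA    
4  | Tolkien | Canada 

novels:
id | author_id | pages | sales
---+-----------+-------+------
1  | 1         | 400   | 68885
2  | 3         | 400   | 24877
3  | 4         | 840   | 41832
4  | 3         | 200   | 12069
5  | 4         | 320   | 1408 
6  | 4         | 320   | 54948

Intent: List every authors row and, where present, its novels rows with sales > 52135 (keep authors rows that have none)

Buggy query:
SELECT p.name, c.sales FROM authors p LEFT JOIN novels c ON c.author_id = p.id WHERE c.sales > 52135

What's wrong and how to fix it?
Bug: A WHERE condition on the right-hand table after LEFT JOIN drops unmatched parents

Fix: Move the right-table condition into the ON clause so unmatched parents are kept

Corrected query:
SELECT p.name, c.sales FROM authors p LEFT JOIN novels c ON c.author_id = p.id AND c.sales > 52135

Result:
name    | sales
--------+------
Austen  | 68885
Atwood  | NULL 
Borges  | NULL 
Tolkien | 54948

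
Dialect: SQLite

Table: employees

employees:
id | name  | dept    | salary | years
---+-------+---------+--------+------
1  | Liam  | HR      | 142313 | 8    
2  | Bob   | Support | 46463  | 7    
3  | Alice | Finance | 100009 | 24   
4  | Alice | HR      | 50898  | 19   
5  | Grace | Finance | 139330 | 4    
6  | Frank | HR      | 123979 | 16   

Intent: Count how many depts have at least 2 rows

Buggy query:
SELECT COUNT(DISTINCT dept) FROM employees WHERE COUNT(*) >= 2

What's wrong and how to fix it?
Bug: COUNT(*) cannot appear in WHERE; the per-group count doesn't exist yet

Fix: Use a subquery that GROUPs and filters with HAVING, then count its rows

Corrected query:
SELECT COUNT(*) FROM (SELECT dept FROM employees GROUP BY dept HAVING COUNT(*) >= 2)

Result:
COUNT(*)
--------
2       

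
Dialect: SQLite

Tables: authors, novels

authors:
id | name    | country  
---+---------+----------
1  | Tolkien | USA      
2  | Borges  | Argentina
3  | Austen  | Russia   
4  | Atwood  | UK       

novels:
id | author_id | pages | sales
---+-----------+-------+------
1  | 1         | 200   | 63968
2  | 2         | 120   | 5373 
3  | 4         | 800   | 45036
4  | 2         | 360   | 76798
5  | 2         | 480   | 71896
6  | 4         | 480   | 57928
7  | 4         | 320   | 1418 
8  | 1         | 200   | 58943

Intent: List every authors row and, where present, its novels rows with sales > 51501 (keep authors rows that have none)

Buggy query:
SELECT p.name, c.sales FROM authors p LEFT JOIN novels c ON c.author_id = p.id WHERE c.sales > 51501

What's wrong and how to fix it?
Bug: A WHERE condition on the right-hand table after LEFT JOIN drops unmatched parents

Fix: Put 'c.sales > 51501' in the JOIN's ON clause instead of WHERE

Corrected query:
SELECT p.name, c.sales FROM authors p LEFT JOIN novels c ON c.author_id = p.id AND c.sales > 51501

Result:
name    | sales
--------+------
Tolkien | 58943
Tolkien | 63968
Borges  | 71896
Borges  | 76798
Austen  | NULL 
Atwood  | 57928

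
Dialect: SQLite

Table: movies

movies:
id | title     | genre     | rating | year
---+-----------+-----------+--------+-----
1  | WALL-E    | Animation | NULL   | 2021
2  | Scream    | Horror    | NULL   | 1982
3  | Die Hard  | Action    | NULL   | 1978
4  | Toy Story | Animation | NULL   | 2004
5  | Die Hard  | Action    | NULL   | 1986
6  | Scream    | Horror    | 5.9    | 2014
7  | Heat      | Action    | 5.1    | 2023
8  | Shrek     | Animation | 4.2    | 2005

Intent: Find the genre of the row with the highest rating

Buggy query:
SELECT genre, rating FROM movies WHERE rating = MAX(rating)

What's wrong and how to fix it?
Bug: WHERE is evaluated per row; an aggregate over the whole table isn't defined there

Fix: Use a subquery: WHERE rating = (SELECT MAX(rating) FROM movies)

Corrected query:
SELECT genre, rating FROM movies WHERE rating = (SELECT MAX(rating) FROM movies)

Result:
genre  | rating
-------+-------
Horror | 5.9   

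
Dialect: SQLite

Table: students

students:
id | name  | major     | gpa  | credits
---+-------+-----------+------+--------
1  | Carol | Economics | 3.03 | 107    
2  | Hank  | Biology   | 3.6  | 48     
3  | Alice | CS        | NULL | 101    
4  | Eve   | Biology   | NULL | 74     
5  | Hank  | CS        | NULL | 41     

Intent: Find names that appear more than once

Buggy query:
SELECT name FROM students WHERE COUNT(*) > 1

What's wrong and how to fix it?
Bug: WHERE can't reference COUNT(*); aggregates are computed after WHERE

Fix: Group first, then use HAVING for the count condition

Corrected query:
SELECT name FROM students GROUP BY name HAVING COUNT(*) > 1

Result:
name
----
Hank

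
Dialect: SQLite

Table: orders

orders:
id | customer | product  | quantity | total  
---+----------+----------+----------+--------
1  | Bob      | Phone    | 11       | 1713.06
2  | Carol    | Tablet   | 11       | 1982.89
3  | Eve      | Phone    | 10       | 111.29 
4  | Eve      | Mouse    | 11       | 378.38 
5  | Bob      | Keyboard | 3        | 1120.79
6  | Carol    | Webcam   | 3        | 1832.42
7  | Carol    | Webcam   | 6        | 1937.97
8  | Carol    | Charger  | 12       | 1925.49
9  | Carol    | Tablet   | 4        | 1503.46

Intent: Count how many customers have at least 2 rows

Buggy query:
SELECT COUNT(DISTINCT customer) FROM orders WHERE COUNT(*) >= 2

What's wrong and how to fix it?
Bug: WHERE filters individual rows, not groups, so a group-level COUNT is invalid there

Fix: Group first with HAVING COUNT(*) >= 2, then COUNT the resulting groups

Corrected query:
SELECT COUNT(*) FROM (SELECT customer FROM orders GROUP BY customer HAVING COUNT(*) >= 2)

Result:
COUNT(*)
--------
3       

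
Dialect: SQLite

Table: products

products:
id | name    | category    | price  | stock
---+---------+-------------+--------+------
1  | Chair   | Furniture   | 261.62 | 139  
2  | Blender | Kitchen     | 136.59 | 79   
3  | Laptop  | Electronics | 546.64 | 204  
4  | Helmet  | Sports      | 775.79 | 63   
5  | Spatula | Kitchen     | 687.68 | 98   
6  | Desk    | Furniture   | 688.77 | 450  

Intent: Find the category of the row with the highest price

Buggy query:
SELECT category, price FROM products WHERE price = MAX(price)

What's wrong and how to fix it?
Bug: WHERE is evaluated per row; an aggregate over the whole table isn't defined there

Fix: Use a subquery: WHERE price = (SELECT MAX(price) FROM products)

Corrected query:
SELECT category, price FROM products WHERE price = (SELECT MAX(price) FROM products)

Result:
category | price 
---------+-------
Sports   | 775.79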